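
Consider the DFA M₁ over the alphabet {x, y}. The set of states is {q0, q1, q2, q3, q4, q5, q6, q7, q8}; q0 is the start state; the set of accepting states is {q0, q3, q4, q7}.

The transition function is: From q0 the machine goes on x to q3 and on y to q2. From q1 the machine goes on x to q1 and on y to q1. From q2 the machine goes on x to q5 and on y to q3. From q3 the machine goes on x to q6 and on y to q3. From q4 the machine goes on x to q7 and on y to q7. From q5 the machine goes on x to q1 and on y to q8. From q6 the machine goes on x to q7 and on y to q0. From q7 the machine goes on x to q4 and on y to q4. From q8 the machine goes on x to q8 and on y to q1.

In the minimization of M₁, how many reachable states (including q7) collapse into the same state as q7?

All states are reachable from the start state.
P0 = {q0,q3,q4,q7} | {q1,q2,q5,q6,q8}.
Split {q0,q3,q4,q7} by δ(·,x) → {q0,q4,q7} and {q3}.
On input x, block {q0,q4,q7} splits into {q4,q7} and {q0}.
On input x, block {q1,q2,q5,q6,q8} splits into {q1,q2,q5,q8} and {q6}.
Refine {q1,q2,q5,q8} on symbol y: members go to different blocks, giving {q1,q5,q8} and {q2}.
No further refinement is possible. Final partition (6 blocks): {q4,q7} | {q1,q5,q8} | {q3} | {q0} | {q6} | {q2}.
State q7 belongs to the block {q4,q7}, which has 2 states.

2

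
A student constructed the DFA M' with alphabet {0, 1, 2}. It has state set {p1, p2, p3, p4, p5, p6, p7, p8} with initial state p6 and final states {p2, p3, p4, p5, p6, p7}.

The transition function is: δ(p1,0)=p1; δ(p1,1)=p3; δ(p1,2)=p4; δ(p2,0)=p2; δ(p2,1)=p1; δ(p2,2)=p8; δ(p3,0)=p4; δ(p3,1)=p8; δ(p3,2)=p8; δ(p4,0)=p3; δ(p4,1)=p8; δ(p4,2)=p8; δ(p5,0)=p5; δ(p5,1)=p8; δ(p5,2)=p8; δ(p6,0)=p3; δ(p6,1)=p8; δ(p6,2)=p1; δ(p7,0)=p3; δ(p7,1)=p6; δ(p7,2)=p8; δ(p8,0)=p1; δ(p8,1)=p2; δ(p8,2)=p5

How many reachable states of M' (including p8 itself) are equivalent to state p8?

2

Reachable states from the start: {p1,p2,p3,p4,p5,p6,p8}. Unreachable: {p7} — drop them.
P0 = {p2,p3,p4,p5,p6} | {p1,p8}.
No further refinement is possible. Final partition (2 blocks): {p2,p3,p4,p5,p6} | {p1,p8}.
State p8 belongs to the block {p1,p8}, which has 2 states.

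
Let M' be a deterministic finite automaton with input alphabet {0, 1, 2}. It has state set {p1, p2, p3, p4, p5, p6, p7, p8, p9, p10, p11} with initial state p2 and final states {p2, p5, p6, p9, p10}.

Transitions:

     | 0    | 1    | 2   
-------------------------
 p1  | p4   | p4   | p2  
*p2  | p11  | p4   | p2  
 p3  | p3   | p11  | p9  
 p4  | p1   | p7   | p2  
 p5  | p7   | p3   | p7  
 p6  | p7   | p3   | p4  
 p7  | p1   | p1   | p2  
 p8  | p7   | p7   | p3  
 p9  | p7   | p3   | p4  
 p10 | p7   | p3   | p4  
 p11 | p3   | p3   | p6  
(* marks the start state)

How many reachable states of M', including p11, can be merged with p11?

Reachable states from the start: {p1,p2,p3,p4,p6,p7,p9,p11}. Unreachable: {p5,p8,p10} — drop them.
P0 = {p2,p6,p9} | {p1,p3,p4,p7,p11}.
On input 2, block {p2,p6,p9} splits into {p6,p9} and {p2}.
Split {p1,p3,p4,p7,p11} by δ(·,2) → {p1,p4,p7} and {p3,p11}.
No further refinement is possible. Final partition (4 blocks): {p6,p9} | {p1,p4,p7} | {p2} | {p3,p11}.
The equivalence class containing p11 is {p3,p11}, of size 2.

2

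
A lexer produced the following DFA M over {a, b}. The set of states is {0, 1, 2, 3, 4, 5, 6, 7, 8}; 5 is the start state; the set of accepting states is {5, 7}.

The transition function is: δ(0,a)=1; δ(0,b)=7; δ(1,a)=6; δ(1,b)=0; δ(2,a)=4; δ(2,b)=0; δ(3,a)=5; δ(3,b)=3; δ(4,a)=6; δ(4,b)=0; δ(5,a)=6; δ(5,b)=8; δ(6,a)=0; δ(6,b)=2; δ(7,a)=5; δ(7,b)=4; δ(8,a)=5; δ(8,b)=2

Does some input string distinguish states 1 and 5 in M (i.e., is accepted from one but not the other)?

Reachable states from the start: {0,1,2,4,5,6,7,8}. Unreachable: {3} — drop them.
P0 = {5,7} | {0,1,2,4,6,8}.
Split {5,7} by δ(·,a) → {5} and {7}.
Refine {0,1,2,4,6,8} on symbol a: members go to different blocks, giving {0,1,2,4,6} and {8}.
Refine {0,1,2,4,6} on symbol b: members go to different blocks, giving {1,2,4,6} and {0}.
Refine {1,2,4,6} on symbol a: members go to different blocks, giving {1,2,4} and {6}.
Split {1,2,4} by δ(·,a) → {1,4} and {2}.
The partition is now stable with 7 blocks: {5} | {1,4} | {7} | {8} | {0} | {6} | {2}.
1 and 5 end up in different blocks, so they are distinguishable. For instance, the string 'ε' is accepted from only 5.

Yes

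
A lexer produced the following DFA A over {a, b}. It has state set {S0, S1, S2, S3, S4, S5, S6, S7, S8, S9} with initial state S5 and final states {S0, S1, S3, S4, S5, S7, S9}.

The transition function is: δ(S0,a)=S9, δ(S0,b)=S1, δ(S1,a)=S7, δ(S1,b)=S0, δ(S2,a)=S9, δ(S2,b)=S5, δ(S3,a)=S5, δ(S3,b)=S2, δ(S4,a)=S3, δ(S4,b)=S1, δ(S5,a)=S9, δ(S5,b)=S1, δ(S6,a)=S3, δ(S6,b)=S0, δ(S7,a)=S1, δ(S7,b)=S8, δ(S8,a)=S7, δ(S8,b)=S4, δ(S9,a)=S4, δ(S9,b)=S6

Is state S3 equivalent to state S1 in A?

Every state is reachable, so we keep all 10.
Start with accepting vs non-accepting: {S0,S1,S3,S4,S5,S7,S9} | {S2,S6,S8}.
Split {S0,S1,S3,S4,S5,S7,S9} by δ(·,b) → {S0,S1,S4,S5} and {S3,S7,S9}.
No further refinement is possible. Final partition (3 blocks): {S0,S1,S4,S5} | {S2,S6,S8} | {S3,S7,S9}.
S3 and S1 end up in different blocks, so they are distinguishable. For instance, the string 'b' is accepted from only S1.

No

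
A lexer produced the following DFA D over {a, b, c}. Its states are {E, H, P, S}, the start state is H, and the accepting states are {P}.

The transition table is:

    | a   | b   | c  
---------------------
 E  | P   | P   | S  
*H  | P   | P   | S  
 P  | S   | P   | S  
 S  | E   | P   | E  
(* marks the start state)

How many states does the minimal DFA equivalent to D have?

All states are reachable from the start state.
Initial partition by acceptance: {P} | {E,H,S}.
Split {E,H,S} by δ(·,a) → {E,H} and {S}.
No further refinement is possible. Final partition (3 blocks): {P} | {E,H} | {S}.

3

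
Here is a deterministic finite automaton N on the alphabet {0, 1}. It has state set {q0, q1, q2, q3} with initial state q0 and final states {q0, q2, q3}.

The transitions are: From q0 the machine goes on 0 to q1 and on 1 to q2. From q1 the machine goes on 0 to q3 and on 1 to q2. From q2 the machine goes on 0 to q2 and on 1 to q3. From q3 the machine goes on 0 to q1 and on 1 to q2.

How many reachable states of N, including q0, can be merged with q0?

All states are reachable from the start state.
P0 = {q0,q2,q3} | {q1}.
On input 0, block {q0,q2,q3} splits into {q0,q3} and {q2}.
No further refinement is possible. Final partition (3 blocks): {q0,q3} | {q1} | {q2}.
The equivalence class containing q0 is {q0,q3}, of size 2.

2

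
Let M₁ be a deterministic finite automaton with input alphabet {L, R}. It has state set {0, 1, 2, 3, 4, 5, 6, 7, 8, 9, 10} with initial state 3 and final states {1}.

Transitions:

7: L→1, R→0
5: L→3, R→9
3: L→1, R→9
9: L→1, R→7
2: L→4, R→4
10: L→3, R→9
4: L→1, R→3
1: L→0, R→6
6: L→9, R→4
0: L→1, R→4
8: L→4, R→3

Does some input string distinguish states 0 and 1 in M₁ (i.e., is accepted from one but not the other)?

Yes

Reachable states from the start: {0,1,3,4,6,7,9}. Unreachable: {2,5,8,10} — drop them.
P0 = {1} | {0,3,4,6,7,9}.
Refine {0,3,4,6,7,9} on symbol L: members go to different blocks, giving {0,3,4,7,9} and {6}.
The partition is now stable with 3 blocks: {1} | {0,3,4,7,9} | {6}.
0 and 1 end up in different blocks, so they are distinguishable. For instance, the string 'ε' is accepted from only 1.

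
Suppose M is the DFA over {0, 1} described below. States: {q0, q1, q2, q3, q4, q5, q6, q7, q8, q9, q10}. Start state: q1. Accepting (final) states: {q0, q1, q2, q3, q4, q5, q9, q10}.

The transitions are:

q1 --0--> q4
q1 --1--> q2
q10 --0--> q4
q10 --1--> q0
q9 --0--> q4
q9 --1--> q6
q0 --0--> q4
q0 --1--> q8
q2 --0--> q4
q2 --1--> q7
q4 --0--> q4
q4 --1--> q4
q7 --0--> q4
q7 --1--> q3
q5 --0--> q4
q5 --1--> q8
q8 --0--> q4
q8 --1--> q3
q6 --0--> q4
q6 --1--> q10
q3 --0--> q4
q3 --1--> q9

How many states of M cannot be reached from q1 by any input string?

1

BFS from q1 reaches {q0, q1, q2, q3, q4, q6, q7, q8, q9, q10}; the 1 state(s) q5 are never visited.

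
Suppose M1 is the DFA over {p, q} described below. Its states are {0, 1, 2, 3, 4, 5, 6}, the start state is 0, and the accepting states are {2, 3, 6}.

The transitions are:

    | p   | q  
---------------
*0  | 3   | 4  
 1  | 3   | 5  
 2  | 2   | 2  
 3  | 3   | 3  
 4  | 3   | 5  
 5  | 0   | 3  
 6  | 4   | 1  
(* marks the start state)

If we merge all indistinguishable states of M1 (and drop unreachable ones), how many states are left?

States {1,2,6} cannot be reached from the start state, so discard them.
Start with accepting vs non-accepting: {3} | {0,4,5}.
Refine {0,4,5} on symbol p: members go to different blocks, giving {0,4} and {5}.
On input q, block {0,4} splits into {0} and {4}.
The partition is now stable with 4 blocks: {3} | {0} | {5} | {4}.

4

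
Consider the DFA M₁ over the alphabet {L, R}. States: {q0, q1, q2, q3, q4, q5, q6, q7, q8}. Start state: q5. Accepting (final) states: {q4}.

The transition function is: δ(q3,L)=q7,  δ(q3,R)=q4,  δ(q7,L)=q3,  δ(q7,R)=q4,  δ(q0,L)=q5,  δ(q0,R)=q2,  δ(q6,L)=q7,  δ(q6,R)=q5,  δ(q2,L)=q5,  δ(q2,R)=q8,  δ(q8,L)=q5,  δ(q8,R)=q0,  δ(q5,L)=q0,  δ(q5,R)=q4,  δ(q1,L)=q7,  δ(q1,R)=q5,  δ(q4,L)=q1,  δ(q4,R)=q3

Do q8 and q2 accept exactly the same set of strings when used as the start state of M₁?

First remove the unreachable states {q6}; 8 states remain.
P0 = {q4} | {q0,q1,q2,q3,q5,q7,q8}.
On input R, block {q0,q1,q2,q3,q5,q7,q8} splits into {q0,q1,q2,q8} and {q3,q5,q7}.
On input R, block {q0,q1,q2,q8} splits into {q0,q2,q8} and {q1}.
Refine {q3,q5,q7} on symbol L: members go to different blocks, giving {q3,q7} and {q5}.
Stable partition: {q4} | {q0,q2,q8} | {q3,q7} | {q1} | {q5} — 5 equivalence classes.
q8 and q2 lie in the same block of the stable partition, so they are equivalent — no string distinguishes them.

Yes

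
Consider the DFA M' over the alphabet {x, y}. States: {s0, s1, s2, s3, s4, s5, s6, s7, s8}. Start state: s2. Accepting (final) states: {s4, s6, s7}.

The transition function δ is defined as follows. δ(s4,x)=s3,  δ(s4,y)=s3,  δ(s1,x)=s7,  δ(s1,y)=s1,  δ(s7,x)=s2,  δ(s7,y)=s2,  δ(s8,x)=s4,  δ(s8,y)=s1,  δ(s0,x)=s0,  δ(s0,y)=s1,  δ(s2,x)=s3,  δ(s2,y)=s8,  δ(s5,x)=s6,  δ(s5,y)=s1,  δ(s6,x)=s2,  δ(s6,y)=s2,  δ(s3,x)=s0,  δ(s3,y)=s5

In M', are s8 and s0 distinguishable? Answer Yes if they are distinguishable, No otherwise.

Yes

Initial partition by acceptance: {s4,s6,s7} | {s0,s1,s2,s3,s5,s8}.
Refine {s0,s1,s2,s3,s5,s8} on symbol x: members go to different blocks, giving {s0,s2,s3} and {s1,s5,s8}.
The partition is now stable with 3 blocks: {s4,s6,s7} | {s0,s2,s3} | {s1,s5,s8}.
s8 and s0 end up in different blocks, so they are distinguishable. For instance, the string 'x' is accepted from only s8.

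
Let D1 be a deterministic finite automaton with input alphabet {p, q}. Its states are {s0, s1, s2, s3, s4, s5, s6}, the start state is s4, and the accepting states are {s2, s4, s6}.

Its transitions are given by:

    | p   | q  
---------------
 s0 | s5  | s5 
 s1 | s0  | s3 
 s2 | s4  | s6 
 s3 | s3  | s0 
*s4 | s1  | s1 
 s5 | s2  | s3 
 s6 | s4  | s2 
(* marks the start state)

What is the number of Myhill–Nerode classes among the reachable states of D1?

6

Every state is reachable, so we keep all 7.
Start with accepting vs non-accepting: {s2,s4,s6} | {s0,s1,s3,s5}.
Refine {s2,s4,s6} on symbol p: members go to different blocks, giving {s2,s6} and {s4}.
On input p, block {s0,s1,s3,s5} splits into {s0,s1,s3} and {s5}.
Split {s0,s1,s3} by δ(·,p) → {s1,s3} and {s0}.
On input p, block {s1,s3} splits into {s1} and {s3}.
Stable partition: {s2,s6} | {s1} | {s4} | {s5} | {s0} | {s3} — 6 equivalence classes.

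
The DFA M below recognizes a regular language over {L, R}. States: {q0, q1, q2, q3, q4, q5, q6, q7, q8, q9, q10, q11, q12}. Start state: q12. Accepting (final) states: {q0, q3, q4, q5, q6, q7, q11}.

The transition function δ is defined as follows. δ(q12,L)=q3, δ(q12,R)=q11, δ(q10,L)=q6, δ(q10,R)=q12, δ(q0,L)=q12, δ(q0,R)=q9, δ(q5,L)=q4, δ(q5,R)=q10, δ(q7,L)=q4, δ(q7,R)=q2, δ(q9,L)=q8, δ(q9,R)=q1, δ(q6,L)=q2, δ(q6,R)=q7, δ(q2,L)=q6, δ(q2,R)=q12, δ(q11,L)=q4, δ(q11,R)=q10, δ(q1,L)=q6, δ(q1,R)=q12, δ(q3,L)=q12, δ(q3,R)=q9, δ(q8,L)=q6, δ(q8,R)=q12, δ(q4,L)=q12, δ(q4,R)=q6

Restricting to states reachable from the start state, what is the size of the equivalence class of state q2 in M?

4

States {q0,q5} cannot be reached from the start state, so discard them.
P0 = {q3,q4,q6,q7,q11} | {q1,q2,q8,q9,q10,q12}.
Refine {q3,q4,q6,q7,q11} on symbol L: members go to different blocks, giving {q3,q4,q6} and {q7,q11}.
On input R, block {q3,q4,q6} splits into {q3} and {q4} and {q6}.
Refine {q1,q2,q8,q9,q10,q12} on symbol L: members go to different blocks, giving {q1,q2,q8,q10} and {q9} and {q12}.
Stable partition: {q3} | {q1,q2,q8,q10} | {q7,q11} | {q4} | {q6} | {q9} | {q12} — 7 equivalence classes.
State q2 belongs to the block {q1,q2,q8,q10}, which has 4 states.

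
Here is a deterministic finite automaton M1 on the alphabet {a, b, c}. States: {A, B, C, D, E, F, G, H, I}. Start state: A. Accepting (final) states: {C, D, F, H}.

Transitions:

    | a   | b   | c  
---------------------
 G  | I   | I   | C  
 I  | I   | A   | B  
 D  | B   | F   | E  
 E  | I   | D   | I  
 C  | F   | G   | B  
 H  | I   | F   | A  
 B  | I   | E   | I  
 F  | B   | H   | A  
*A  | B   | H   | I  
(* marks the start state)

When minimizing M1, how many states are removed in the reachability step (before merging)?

No path from A leads to C, G; the other 7 states are all reachable.

2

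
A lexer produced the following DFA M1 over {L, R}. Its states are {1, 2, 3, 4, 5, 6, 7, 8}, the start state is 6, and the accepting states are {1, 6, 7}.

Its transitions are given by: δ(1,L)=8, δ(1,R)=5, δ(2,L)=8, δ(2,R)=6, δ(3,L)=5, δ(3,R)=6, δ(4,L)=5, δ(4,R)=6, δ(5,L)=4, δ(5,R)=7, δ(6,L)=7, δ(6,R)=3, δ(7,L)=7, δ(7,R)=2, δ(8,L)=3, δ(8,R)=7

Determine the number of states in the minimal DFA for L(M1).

First remove the unreachable states {1}; 7 states remain.
Initial partition by acceptance: {6,7} | {2,3,4,5,8}.
No further refinement is possible. Final partition (2 blocks): {6,7} | {2,3,4,5,8}.

2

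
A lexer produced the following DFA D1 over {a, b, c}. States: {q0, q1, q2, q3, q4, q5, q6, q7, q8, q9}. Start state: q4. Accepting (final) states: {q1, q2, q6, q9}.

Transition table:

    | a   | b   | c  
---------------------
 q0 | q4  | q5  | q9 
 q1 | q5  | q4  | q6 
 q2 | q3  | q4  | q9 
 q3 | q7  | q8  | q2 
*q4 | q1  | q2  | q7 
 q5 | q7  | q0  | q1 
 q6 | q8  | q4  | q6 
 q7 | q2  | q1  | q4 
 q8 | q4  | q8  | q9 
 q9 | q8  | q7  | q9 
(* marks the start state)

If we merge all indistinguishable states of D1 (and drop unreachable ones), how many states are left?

All states are reachable from the start state.
Start with accepting vs non-accepting: {q1,q2,q6,q9} | {q0,q3,q4,q5,q7,q8}.
On input a, block {q0,q3,q4,q5,q7,q8} splits into {q0,q3,q5,q8} and {q4,q7}.
Stable partition: {q1,q2,q6,q9} | {q0,q3,q5,q8} | {q4,q7} — 3 equivalence classes.

3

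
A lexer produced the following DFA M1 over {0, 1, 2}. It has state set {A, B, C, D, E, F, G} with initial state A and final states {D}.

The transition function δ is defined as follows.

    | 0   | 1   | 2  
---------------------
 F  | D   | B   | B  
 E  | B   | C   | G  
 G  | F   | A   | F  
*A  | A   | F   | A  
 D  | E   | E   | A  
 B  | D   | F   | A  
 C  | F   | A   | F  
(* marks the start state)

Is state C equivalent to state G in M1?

Every state is reachable, so we keep all 7.
Start with accepting vs non-accepting: {D} | {A,B,C,E,F,G}.
Refine {A,B,C,E,F,G} on symbol 0: members go to different blocks, giving {A,C,E,G} and {B,F}.
Refine {A,C,E,G} on symbol 0: members go to different blocks, giving {C,E,G} and {A}.
Refine {C,E,G} on symbol 1: members go to different blocks, giving {C,G} and {E}.
Refine {B,F} on symbol 2: members go to different blocks, giving {B} and {F}.
The partition is now stable with 6 blocks: {D} | {C,G} | {B} | {A} | {E} | {F}.
C and G lie in the same block of the stable partition, so they are equivalent — no string distinguishes them.

Yes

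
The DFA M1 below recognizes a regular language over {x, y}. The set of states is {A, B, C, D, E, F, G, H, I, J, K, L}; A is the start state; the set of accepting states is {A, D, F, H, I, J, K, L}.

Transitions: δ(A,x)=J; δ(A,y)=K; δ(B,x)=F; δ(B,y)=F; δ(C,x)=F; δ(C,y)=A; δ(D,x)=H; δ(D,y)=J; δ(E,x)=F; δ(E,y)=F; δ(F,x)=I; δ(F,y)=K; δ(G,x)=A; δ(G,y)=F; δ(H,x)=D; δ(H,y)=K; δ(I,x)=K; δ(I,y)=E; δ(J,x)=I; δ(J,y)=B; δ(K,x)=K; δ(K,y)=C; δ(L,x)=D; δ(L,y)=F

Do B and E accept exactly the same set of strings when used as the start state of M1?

Yes

Reachable states from the start: {A,B,C,E,F,I,J,K}. Unreachable: {D,G,H,L} — drop them.
P0 = {A,F,I,J,K} | {B,C,E}.
Refine {A,F,I,J,K} on symbol y: members go to different blocks, giving {I,J,K} and {A,F}.
Stable partition: {I,J,K} | {B,C,E} | {A,F} — 3 equivalence classes.
B and E lie in the same block of the stable partition, so they are equivalent — no string distinguishes them.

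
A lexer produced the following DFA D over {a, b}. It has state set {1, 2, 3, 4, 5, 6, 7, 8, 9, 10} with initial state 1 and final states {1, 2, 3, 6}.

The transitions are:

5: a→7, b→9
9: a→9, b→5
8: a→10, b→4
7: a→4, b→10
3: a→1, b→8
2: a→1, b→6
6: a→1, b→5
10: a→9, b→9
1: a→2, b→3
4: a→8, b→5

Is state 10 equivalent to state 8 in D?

Every state is reachable, so we keep all 10.
P0 = {1,2,3,6} | {4,5,7,8,9,10}.
Split {1,2,3,6} by δ(·,b) → {1,2} and {3,6}.
Stable partition: {1,2} | {4,5,7,8,9,10} | {3,6} — 3 equivalence classes.
10 and 8 lie in the same block of the stable partition, so they are equivalent — no string distinguishes them.

Yes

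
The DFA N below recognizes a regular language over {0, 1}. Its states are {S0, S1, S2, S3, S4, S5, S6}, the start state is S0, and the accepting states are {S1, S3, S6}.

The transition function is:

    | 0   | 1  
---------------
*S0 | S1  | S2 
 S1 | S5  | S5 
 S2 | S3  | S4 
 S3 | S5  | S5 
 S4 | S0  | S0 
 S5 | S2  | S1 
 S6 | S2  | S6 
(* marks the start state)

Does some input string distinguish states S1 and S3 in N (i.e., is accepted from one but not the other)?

No

Reachable states from the start: {S0,S1,S2,S3,S4,S5}. Unreachable: {S6} — drop them.
Initial partition by acceptance: {S1,S3} | {S0,S2,S4,S5}.
On input 0, block {S0,S2,S4,S5} splits into {S0,S2} and {S4,S5}.
Split {S0,S2} by δ(·,1) → {S0} and {S2}.
Refine {S4,S5} on symbol 0: members go to different blocks, giving {S4} and {S5}.
The partition is now stable with 5 blocks: {S1,S3} | {S0} | {S4} | {S2} | {S5}.
S1 and S3 lie in the same block of the stable partition, so they are equivalent — no string distinguishes them.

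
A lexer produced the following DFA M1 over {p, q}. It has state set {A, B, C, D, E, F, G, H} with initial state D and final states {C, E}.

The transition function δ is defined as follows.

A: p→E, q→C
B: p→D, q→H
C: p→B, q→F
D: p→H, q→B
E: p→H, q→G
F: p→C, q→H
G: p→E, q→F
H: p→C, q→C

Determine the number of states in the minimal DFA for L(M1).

States {A,E,G} cannot be reached from the start state, so discard them.
P0 = {C} | {B,D,F,H}.
Refine {B,D,F,H} on symbol p: members go to different blocks, giving {B,D} and {F,H}.
Refine {B,D} on symbol p: members go to different blocks, giving {B} and {D}.
Refine {F,H} on symbol q: members go to different blocks, giving {F} and {H}.
Stable partition: {C} | {B} | {F} | {D} | {H} — 5 equivalence classes.

5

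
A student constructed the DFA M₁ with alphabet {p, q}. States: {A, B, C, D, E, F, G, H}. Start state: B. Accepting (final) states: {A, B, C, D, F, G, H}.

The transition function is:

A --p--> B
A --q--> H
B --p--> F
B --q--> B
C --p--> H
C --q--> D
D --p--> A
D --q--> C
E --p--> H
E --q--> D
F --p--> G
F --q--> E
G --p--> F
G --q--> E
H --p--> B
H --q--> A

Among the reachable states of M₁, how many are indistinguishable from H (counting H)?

2

Every state is reachable, so we keep all 8.
Initial partition by acceptance: {A,B,C,D,F,G,H} | {E}.
Split {A,B,C,D,F,G,H} by δ(·,q) → {A,B,C,D,H} and {F,G}.
Split {A,B,C,D,H} by δ(·,p) → {A,C,D,H} and {B}.
On input p, block {A,C,D,H} splits into {A,H} and {C,D}.
Stable partition: {A,H} | {E} | {F,G} | {B} | {C,D} — 5 equivalence classes.
The equivalence class containing H is {A,H}, of size 2.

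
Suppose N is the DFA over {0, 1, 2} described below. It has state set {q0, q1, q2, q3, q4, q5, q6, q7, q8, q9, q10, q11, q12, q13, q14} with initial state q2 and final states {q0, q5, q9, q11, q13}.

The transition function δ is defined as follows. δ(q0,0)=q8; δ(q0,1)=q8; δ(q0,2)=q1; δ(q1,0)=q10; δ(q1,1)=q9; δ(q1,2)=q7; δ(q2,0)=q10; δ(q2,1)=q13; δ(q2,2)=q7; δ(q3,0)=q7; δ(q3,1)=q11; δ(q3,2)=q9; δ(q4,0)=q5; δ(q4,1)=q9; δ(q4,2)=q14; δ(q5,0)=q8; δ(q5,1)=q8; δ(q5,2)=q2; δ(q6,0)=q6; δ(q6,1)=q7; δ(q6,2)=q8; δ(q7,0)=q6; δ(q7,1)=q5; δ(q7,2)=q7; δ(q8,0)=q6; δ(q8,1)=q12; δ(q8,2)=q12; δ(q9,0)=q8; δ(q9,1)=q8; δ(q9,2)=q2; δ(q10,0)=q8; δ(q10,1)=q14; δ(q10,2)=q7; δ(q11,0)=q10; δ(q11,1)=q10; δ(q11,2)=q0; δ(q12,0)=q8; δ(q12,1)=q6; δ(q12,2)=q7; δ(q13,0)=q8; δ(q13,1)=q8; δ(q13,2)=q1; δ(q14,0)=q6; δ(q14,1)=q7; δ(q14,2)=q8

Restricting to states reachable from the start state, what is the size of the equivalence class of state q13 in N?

States {q0,q3,q4,q11} cannot be reached from the start state, so discard them.
Initial partition by acceptance: {q5,q9,q13} | {q1,q2,q6,q7,q8,q10,q12,q14}.
Split {q1,q2,q6,q7,q8,q10,q12,q14} by δ(·,1) → {q6,q8,q10,q12,q14} and {q1,q2,q7}.
Split {q6,q8,q10,q12,q14} by δ(·,1) → {q8,q10,q12} and {q6,q14}.
Split {q8,q10,q12} by δ(·,0) → {q10,q12} and {q8}.
On input 0, block {q1,q2,q7} splits into {q1,q2} and {q7}.
Stable partition: {q5,q9,q13} | {q10,q12} | {q1,q2} | {q6,q14} | {q8} | {q7} — 6 equivalence classes.
State q13 belongs to the block {q5,q9,q13}, which has 3 states.

3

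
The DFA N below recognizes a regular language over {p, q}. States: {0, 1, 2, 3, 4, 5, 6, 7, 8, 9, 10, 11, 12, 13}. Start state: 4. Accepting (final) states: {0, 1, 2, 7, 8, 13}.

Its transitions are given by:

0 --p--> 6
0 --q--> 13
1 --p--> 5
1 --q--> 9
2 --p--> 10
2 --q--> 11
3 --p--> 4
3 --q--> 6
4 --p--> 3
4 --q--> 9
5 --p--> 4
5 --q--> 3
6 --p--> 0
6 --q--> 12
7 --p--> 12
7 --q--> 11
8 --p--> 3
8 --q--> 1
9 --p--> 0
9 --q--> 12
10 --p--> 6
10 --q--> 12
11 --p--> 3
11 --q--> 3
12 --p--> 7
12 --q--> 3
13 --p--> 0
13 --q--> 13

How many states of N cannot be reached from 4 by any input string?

5

BFS from 4 reaches {0, 3, 4, 6, 7, 9, 11, 12, 13}; the 5 state(s) 1, 2, 5, 8, 10 are never visited.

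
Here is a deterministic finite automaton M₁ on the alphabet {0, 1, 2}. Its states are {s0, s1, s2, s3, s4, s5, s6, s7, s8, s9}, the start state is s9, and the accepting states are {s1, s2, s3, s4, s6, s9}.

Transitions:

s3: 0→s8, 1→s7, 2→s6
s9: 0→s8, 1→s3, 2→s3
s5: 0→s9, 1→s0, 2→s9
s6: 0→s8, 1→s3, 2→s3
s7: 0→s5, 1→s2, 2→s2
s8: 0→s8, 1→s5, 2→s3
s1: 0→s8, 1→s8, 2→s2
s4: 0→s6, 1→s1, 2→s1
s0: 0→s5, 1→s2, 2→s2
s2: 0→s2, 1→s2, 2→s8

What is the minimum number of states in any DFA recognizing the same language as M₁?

First remove the unreachable states {s1,s4}; 8 states remain.
Initial partition by acceptance: {s2,s3,s6,s9} | {s0,s5,s7,s8}.
On input 0, block {s2,s3,s6,s9} splits into {s3,s6,s9} and {s2}.
On input 1, block {s3,s6,s9} splits into {s6,s9} and {s3}.
Refine {s0,s5,s7,s8} on symbol 0: members go to different blocks, giving {s0,s7,s8} and {s5}.
Refine {s0,s7,s8} on symbol 0: members go to different blocks, giving {s0,s7} and {s8}.
No further refinement is possible. Final partition (6 blocks): {s6,s9} | {s0,s7} | {s2} | {s3} | {s5} | {s8}.

6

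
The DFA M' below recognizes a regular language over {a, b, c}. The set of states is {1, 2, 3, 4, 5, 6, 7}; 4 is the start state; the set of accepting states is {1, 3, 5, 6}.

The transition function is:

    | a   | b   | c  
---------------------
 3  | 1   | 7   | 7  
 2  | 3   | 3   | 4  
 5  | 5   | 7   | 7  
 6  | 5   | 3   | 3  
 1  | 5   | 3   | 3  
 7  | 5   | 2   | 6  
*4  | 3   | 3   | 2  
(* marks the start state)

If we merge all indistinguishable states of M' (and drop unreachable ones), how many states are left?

5

Start with accepting vs non-accepting: {1,3,5,6} | {2,4,7}.
On input b, block {1,3,5,6} splits into {1,6} and {3,5}.
Split {2,4,7} by δ(·,b) → {2,4} and {7}.
Split {3,5} by δ(·,a) → {3} and {5}.
No further refinement is possible. Final partition (5 blocks): {1,6} | {2,4} | {3} | {7} | {5}.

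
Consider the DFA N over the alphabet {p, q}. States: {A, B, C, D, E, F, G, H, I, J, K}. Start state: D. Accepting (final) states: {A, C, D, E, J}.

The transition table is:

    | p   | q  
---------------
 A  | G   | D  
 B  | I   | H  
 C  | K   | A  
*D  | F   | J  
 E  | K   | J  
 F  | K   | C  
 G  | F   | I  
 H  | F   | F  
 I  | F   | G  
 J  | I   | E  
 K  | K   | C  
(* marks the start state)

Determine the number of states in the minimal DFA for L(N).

4

Reachable states from the start: {A,C,D,E,F,G,I,J,K}. Unreachable: {B,H} — drop them.
Initial partition by acceptance: {A,C,D,E,J} | {F,G,I,K}.
Split {F,G,I,K} by δ(·,q) → {F,K} and {G,I}.
Split {A,C,D,E,J} by δ(·,p) → {C,D,E} and {A,J}.
The partition is now stable with 4 blocks: {C,D,E} | {F,K} | {G,I} | {A,J}.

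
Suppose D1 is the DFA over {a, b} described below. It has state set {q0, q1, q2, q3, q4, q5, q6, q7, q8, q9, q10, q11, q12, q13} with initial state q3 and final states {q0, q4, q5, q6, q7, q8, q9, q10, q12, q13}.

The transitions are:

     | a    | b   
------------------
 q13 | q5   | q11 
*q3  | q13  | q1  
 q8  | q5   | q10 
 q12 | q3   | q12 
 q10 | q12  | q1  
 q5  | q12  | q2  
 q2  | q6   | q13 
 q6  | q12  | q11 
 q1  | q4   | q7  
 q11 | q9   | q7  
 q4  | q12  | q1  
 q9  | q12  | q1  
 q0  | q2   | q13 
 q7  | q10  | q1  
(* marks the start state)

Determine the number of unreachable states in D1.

2

BFS from q3 reaches {q1, q2, q3, q4, q5, q6, q7, q9, q10, q11, q12, q13}; the 2 state(s) q0, q8 are never visited.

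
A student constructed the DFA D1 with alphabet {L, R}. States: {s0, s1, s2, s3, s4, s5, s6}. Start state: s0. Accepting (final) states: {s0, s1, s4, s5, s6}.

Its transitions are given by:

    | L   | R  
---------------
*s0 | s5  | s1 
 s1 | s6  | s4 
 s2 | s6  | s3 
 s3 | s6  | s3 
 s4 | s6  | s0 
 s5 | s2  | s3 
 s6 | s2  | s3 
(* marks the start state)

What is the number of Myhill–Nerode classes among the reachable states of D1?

All states are reachable from the start state.
P0 = {s0,s1,s4,s5,s6} | {s2,s3}.
Split {s0,s1,s4,s5,s6} by δ(·,L) → {s0,s1,s4} and {s5,s6}.
The partition is now stable with 3 blocks: {s0,s1,s4} | {s2,s3} | {s5,s6}.

3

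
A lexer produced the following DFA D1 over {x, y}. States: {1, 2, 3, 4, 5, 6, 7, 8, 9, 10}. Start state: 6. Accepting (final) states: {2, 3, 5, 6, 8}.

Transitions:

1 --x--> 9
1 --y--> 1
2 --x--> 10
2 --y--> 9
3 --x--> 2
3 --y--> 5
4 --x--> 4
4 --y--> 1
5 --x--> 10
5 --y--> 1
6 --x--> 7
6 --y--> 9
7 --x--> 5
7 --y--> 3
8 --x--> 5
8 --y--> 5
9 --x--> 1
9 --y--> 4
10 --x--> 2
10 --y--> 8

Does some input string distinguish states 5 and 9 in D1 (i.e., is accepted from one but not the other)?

Every state is reachable, so we keep all 10.
Initial partition by acceptance: {2,3,5,6,8} | {1,4,7,9,10}.
Refine {2,3,5,6,8} on symbol x: members go to different blocks, giving {2,5,6} and {3,8}.
Refine {1,4,7,9,10} on symbol x: members go to different blocks, giving {1,4,9} and {7,10}.
Stable partition: {2,5,6} | {1,4,9} | {3,8} | {7,10} — 4 equivalence classes.
5 and 9 end up in different blocks, so they are distinguishable. For instance, the string 'ε' is accepted from only 5.

Yes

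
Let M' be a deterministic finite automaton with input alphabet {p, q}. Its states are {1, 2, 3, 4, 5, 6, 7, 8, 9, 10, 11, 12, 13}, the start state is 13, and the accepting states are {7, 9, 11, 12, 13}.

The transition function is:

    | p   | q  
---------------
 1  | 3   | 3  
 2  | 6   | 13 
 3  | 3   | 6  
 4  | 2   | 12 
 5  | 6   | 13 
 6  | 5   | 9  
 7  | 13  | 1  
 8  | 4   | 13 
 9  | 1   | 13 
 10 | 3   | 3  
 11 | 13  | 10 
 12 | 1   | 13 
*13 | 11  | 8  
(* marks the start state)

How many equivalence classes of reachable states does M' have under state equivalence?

States {7} cannot be reached from the start state, so discard them.
P0 = {9,11,12,13} | {1,2,3,4,5,6,8,10}.
Split {9,11,12,13} by δ(·,p) → {9,12} and {11,13}.
On input q, block {1,2,3,4,5,6,8,10} splits into {1,3,10} and {2,5,8} and {4,6}.
Refine {1,3,10} on symbol q: members go to different blocks, giving {1,10} and {3}.
Split {11,13} by δ(·,q) → {11} and {13}.
Stable partition: {9,12} | {1,10} | {11} | {2,5,8} | {4,6} | {3} | {13} — 7 equivalence classes.

7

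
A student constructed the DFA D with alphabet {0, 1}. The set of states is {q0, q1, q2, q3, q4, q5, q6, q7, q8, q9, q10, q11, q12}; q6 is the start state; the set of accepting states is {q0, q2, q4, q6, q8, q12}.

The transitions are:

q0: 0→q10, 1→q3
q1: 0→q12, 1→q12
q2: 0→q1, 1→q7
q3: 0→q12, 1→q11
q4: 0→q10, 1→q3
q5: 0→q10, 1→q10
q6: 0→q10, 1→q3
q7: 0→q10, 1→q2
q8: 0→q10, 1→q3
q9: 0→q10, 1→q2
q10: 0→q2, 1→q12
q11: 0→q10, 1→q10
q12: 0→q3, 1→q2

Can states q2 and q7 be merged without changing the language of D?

States {q0,q4,q5,q8,q9} cannot be reached from the start state, so discard them.
Start with accepting vs non-accepting: {q2,q6,q12} | {q1,q3,q7,q10,q11}.
Refine {q2,q6,q12} on symbol 1: members go to different blocks, giving {q2,q6} and {q12}.
Refine {q1,q3,q7,q10,q11} on symbol 0: members go to different blocks, giving {q1,q3} and {q7,q11} and {q10}.
On input 0, block {q2,q6} splits into {q2} and {q6}.
Split {q1,q3} by δ(·,1) → {q1} and {q3}.
On input 1, block {q7,q11} splits into {q7} and {q11}.
The partition is now stable with 8 blocks: {q2} | {q1} | {q12} | {q7} | {q10} | {q6} | {q3} | {q11}.
q2 and q7 end up in different blocks, so they are distinguishable. For instance, the string 'ε' is accepted from only q2.

No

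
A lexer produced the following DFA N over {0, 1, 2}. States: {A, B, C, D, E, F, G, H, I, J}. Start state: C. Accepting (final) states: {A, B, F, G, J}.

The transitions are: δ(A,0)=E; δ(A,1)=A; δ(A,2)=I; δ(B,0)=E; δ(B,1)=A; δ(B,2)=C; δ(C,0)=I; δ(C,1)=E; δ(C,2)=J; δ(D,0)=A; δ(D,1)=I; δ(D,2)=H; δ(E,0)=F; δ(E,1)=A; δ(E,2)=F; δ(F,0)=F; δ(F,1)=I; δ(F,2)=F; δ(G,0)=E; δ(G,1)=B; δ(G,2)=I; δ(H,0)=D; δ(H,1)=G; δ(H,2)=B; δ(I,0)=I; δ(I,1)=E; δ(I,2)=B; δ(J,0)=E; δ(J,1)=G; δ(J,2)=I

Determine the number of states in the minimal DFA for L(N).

4

First remove the unreachable states {D,H}; 8 states remain.
Initial partition by acceptance: {A,B,F,G,J} | {C,E,I}.
Split {A,B,F,G,J} by δ(·,0) → {A,B,G,J} and {F}.
On input 0, block {C,E,I} splits into {C,I} and {E}.
The partition is now stable with 4 blocks: {A,B,G,J} | {C,I} | {F} | {E}.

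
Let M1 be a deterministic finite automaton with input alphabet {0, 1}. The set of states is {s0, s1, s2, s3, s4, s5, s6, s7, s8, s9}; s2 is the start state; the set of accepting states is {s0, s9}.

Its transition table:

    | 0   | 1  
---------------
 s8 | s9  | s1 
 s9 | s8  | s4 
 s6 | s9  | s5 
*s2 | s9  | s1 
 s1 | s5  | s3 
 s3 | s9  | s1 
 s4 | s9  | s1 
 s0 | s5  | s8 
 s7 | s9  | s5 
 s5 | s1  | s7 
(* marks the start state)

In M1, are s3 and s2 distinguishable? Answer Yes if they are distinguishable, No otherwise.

No

Reachable states from the start: {s1,s2,s3,s4,s5,s7,s8,s9}. Unreachable: {s0,s6} — drop them.
P0 = {s9} | {s1,s2,s3,s4,s5,s7,s8}.
On input 0, block {s1,s2,s3,s4,s5,s7,s8} splits into {s2,s3,s4,s7,s8} and {s1,s5}.
Stable partition: {s9} | {s2,s3,s4,s7,s8} | {s1,s5} — 3 equivalence classes.
s3 and s2 lie in the same block of the stable partition, so they are equivalent — no string distinguishes them.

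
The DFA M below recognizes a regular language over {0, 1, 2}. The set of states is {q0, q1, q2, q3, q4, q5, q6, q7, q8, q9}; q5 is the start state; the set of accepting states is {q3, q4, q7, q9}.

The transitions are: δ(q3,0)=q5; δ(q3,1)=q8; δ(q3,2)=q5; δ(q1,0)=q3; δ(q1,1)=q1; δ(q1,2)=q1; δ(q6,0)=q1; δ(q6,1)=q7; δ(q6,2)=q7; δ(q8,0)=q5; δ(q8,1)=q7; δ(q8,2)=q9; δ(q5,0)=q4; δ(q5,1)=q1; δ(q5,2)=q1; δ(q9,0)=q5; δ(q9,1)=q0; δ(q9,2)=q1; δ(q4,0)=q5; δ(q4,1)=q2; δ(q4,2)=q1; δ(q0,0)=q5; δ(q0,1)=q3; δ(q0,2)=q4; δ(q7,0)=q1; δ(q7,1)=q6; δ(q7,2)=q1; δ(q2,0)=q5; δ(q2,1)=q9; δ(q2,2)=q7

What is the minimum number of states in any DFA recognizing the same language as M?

3

P0 = {q3,q4,q7,q9} | {q0,q1,q2,q5,q6,q8}.
Split {q0,q1,q2,q5,q6,q8} by δ(·,0) → {q0,q2,q6,q8} and {q1,q5}.
Stable partition: {q3,q4,q7,q9} | {q0,q2,q6,q8} | {q1,q5} — 3 equivalence classes.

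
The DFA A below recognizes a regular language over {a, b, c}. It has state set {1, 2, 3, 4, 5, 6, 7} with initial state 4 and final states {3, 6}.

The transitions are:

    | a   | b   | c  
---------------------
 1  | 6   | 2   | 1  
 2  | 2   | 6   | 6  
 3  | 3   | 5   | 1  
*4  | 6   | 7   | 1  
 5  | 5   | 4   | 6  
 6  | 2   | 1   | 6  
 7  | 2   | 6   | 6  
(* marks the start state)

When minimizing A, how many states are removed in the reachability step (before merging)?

No path from 4 leads to 3, 5; the other 5 states are all reachable.

2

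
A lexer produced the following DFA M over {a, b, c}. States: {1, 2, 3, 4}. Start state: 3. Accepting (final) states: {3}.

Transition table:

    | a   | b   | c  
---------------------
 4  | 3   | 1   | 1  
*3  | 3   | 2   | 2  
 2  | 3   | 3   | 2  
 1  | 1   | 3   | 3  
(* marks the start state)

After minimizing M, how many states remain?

Reachable states from the start: {2,3}. Unreachable: {1,4} — drop them.
Initial partition by acceptance: {3} | {2}.
Stable partition: {3} | {2} — 2 equivalence classes.

2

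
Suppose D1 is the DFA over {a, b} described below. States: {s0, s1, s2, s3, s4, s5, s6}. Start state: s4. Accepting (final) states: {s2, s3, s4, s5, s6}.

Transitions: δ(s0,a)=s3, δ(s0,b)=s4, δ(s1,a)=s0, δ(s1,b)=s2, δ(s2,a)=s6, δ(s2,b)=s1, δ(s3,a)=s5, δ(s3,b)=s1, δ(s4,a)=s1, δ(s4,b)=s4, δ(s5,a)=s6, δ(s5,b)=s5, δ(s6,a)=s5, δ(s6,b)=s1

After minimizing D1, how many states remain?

6

Every state is reachable, so we keep all 7.
Initial partition by acceptance: {s2,s3,s4,s5,s6} | {s0,s1}.
Split {s2,s3,s4,s5,s6} by δ(·,a) → {s2,s3,s5,s6} and {s4}.
On input b, block {s2,s3,s5,s6} splits into {s2,s3,s6} and {s5}.
Refine {s2,s3,s6} on symbol a: members go to different blocks, giving {s3,s6} and {s2}.
On input a, block {s0,s1} splits into {s0} and {s1}.
No further refinement is possible. Final partition (6 blocks): {s3,s6} | {s0} | {s4} | {s5} | {s2} | {s1}.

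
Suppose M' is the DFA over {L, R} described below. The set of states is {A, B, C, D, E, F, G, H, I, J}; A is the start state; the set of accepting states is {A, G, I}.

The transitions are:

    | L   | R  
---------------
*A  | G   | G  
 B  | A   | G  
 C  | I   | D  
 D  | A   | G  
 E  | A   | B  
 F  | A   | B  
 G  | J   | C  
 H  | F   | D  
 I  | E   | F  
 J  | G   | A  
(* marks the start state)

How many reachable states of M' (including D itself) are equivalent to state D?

2

Reachable states from the start: {A,B,C,D,E,F,G,I,J}. Unreachable: {H} — drop them.
Start with accepting vs non-accepting: {A,G,I} | {B,C,D,E,F,J}.
On input L, block {A,G,I} splits into {G,I} and {A}.
On input L, block {B,C,D,E,F,J} splits into {B,D,E,F} and {C,J}.
On input L, block {G,I} splits into {G} and {I}.
Refine {B,D,E,F} on symbol R: members go to different blocks, giving {B,D} and {E,F}.
On input L, block {C,J} splits into {C} and {J}.
No further refinement is possible. Final partition (7 blocks): {G} | {B,D} | {A} | {C} | {I} | {E,F} | {J}.
The equivalence class containing D is {B,D}, of size 2.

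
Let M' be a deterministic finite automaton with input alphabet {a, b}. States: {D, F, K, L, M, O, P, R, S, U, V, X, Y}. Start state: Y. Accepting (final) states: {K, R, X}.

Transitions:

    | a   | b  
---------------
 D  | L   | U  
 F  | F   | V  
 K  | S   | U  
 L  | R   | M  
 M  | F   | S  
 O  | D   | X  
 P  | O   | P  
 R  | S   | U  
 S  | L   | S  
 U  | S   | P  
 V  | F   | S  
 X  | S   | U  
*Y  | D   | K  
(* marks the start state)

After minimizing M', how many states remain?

Every state is reachable, so we keep all 13.
P0 = {K,R,X} | {D,F,L,M,O,P,S,U,V,Y}.
On input a, block {D,F,L,M,O,P,S,U,V,Y} splits into {D,F,M,O,P,S,U,V,Y} and {L}.
Split {D,F,M,O,P,S,U,V,Y} by δ(·,a) → {F,M,O,P,U,V,Y} and {D,S}.
Split {F,M,O,P,U,V,Y} by δ(·,a) → {F,M,P,V} and {O,U,Y}.
Refine {F,M,P,V} on symbol a: members go to different blocks, giving {F,M,V} and {P}.
Split {F,M,V} by δ(·,b) → {M,V} and {F}.
Split {D,S} by δ(·,b) → {S} and {D}.
On input a, block {O,U,Y} splits into {O,Y} and {U}.
The partition is now stable with 9 blocks: {K,R,X} | {M,V} | {L} | {S} | {O,Y} | {P} | {F} | {D} | {U}.

9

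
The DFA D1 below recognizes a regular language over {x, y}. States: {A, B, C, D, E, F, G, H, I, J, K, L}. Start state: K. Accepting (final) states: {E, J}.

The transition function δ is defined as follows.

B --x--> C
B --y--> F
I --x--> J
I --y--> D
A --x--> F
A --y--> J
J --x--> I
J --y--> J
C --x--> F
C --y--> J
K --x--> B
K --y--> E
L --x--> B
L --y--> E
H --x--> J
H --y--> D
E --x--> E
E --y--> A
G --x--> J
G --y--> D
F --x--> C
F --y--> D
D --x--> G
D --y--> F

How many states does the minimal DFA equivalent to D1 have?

8

First remove the unreachable states {H,L}; 10 states remain.
Start with accepting vs non-accepting: {E,J} | {A,B,C,D,F,G,I,K}.
On input x, block {E,J} splits into {E} and {J}.
Split {A,B,C,D,F,G,I,K} by δ(·,x) → {A,B,C,D,F,K} and {G,I}.
Split {A,B,C,D,F,K} by δ(·,x) → {A,B,C,F,K} and {D}.
Split {A,B,C,F,K} by δ(·,y) → {A,C} and {B} and {F} and {K}.
The partition is now stable with 8 blocks: {E} | {A,C} | {J} | {G,I} | {D} | {B} | {F} | {K}.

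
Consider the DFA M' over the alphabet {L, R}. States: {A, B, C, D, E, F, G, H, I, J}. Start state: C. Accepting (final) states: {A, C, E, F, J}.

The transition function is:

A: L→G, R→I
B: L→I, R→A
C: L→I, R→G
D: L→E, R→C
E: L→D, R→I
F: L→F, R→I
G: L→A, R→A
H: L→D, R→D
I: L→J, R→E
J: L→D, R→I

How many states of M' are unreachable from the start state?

3

Starting at C and following transitions, the reachable set is {A, C, D, E, G, I, J}. That leaves B, F, H unreachable — 3 in total.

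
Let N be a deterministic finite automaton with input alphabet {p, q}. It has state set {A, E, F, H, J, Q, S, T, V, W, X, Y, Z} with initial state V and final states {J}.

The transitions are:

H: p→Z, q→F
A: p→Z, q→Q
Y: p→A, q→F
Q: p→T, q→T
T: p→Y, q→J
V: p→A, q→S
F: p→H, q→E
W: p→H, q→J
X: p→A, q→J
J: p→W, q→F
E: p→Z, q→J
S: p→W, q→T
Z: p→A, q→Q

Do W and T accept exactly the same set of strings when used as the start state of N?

Reachable states from the start: {A,E,F,H,J,Q,S,T,V,W,Y,Z}. Unreachable: {X} — drop them.
Initial partition by acceptance: {J} | {A,E,F,H,Q,S,T,V,W,Y,Z}.
Refine {A,E,F,H,Q,S,T,V,W,Y,Z} on symbol q: members go to different blocks, giving {A,F,H,Q,S,V,Y,Z} and {E,T,W}.
Split {A,F,H,Q,S,V,Y,Z} by δ(·,p) → {A,F,H,V,Y,Z} and {Q,S}.
Refine {A,F,H,V,Y,Z} on symbol q: members go to different blocks, giving {A,V,Z} and {H,Y} and {F}.
Refine {E,T,W} on symbol p: members go to different blocks, giving {T,W} and {E}.
No further refinement is possible. Final partition (7 blocks): {J} | {A,V,Z} | {T,W} | {Q,S} | {H,Y} | {F} | {E}.
W and T lie in the same block of the stable partition, so they are equivalent — no string distinguishes them.

Yes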